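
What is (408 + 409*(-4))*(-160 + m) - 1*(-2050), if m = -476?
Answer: 783058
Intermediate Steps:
(408 + 409*(-4))*(-160 + m) - 1*(-2050) = (408 + 409*(-4))*(-160 - 476) - 1*(-2050) = (408 - 1636)*(-636) + 2050 = -1228*(-636) + 2050 = 781008 + 2050 = 783058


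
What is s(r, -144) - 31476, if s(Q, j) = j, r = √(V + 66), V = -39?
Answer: -31620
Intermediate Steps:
r = 3*√3 (r = √(-39 + 66) = √27 = 3*√3 ≈ 5.1962)
s(r, -144) - 31476 = -144 - 31476 = -31620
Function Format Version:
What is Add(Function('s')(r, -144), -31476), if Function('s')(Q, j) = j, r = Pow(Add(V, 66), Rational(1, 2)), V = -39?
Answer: -31620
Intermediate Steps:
r = Mul(3, Pow(3, Rational(1, 2))) (r = Pow(Add(-39, 66), Rational(1, 2)) = Pow(27, Rational(1, 2)) = Mul(3, Pow(3, Rational(1, 2))) ≈ 5.1962)
Add(Function('s')(r, -144), -31476) = Add(-144, -31476) = -31620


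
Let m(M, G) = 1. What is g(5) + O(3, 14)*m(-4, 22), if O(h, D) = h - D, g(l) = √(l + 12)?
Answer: -11 + √17 ≈ -6.8769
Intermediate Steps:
g(l) = √(12 + l)
g(5) + O(3, 14)*m(-4, 22) = √(12 + 5) + (3 - 1*14)*1 = √17 + (3 - 14)*1 = √17 - 11*1 = √17 - 11 = -11 + √17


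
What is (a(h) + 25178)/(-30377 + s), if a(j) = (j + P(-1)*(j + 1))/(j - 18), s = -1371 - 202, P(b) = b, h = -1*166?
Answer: -1544251/1959600 ≈ -0.78804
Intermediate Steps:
h = -166
s = -1573
a(j) = -1/(-18 + j) (a(j) = (j - (j + 1))/(j - 18) = (j - (1 + j))/(-18 + j) = (j + (-1 - j))/(-18 + j) = -1/(-18 + j))
(a(h) + 25178)/(-30377 + s) = (-1/(-18 - 166) + 25178)/(-30377 - 1573) = (-1/(-184) + 25178)/(-31950) = (-1*(-1/184) + 25178)*(-1/31950) = (1/184 + 25178)*(-1/31950) = (4632753/184)*(-1/31950) = -1544251/1959600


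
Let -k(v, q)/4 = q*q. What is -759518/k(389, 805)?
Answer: 379759/1296050 ≈ 0.29301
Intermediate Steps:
k(v, q) = -4*q**2 (k(v, q) = -4*q*q = -4*q**2)
-759518/k(389, 805) = -759518/((-4*805**2)) = -759518/((-4*648025)) = -759518/(-2592100) = -759518*(-1/2592100) = 379759/1296050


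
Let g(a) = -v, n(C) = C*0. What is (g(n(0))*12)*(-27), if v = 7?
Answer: 2268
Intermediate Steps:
n(C) = 0
g(a) = -7 (g(a) = -1*7 = -7)
(g(n(0))*12)*(-27) = -7*12*(-27) = -84*(-27) = 2268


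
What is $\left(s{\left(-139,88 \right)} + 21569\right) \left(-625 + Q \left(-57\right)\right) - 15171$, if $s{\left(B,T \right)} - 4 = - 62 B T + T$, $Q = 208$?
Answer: $-9735756816$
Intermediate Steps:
$s{\left(B,T \right)} = 4 + T - 62 B T$ ($s{\left(B,T \right)} = 4 + \left(- 62 B T + T\right) = 4 - \left(- T + 62 B T\right) = 4 + T - 62 B T$)
$\left(s{\left(-139,88 \right)} + 21569\right) \left(-625 + Q \left(-57\right)\right) - 15171 = \left(\left(4 + 88 - \left(-8618\right) 88\right) + 21569\right) \left(-625 + 208 \left(-57\right)\right) - 15171 = \left(\left(4 + 88 + 758384\right) + 21569\right) \left(-625 - 11856\right) - 15171 = \left(758476 + 21569\right) \left(-12481\right) - 15171 = 780045 \left(-12481\right) - 15171 = -9735741645 - 15171 = -9735756816$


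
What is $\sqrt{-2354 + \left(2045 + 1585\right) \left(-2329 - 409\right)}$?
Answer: $i \sqrt{9941294} \approx 3153.0 i$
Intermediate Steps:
$\sqrt{-2354 + \left(2045 + 1585\right) \left(-2329 - 409\right)} = \sqrt{-2354 + 3630 \left(-2738\right)} = \sqrt{-2354 - 9938940} = \sqrt{-9941294} = i \sqrt{9941294}$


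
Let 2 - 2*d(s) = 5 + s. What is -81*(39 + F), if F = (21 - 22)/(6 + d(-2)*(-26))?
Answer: -59940/19 ≈ -3154.7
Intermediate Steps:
d(s) = -3/2 - s/2 (d(s) = 1 - (5 + s)/2 = 1 + (-5/2 - s/2) = -3/2 - s/2)
F = -1/19 (F = (21 - 22)/(6 + (-3/2 - ½*(-2))*(-26)) = -1/(6 + (-3/2 + 1)*(-26)) = -1/(6 - ½*(-26)) = -1/(6 + 13) = -1/19 ≈ -0.052632)
-81*(39 + F) = -81*(39 - 1/19) = -81*740/19 = -59940/19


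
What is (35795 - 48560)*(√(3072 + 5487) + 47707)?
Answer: -608979855 - 38295*√951 ≈ -6.1016e+8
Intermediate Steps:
(35795 - 48560)*(√(3072 + 5487) + 47707) = -12765*(√8559 + 47707) = -12765*(3*√951 + 47707) = -12765*(47707 + 3*√951) = -608979855 - 38295*√951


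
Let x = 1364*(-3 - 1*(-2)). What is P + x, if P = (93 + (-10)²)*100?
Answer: 17936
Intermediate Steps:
P = 19300 (P = (93 + 100)*100 = 193*100 = 19300)
x = -1364 (x = 1364*(-3 + 2) = 1364*(-1) = -1364)
P + x = 19300 - 1364 = 17936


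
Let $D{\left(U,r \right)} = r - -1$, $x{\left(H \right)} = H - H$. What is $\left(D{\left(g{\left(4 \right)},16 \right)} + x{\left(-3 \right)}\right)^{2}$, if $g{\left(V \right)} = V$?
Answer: $289$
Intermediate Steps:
$x{\left(H \right)} = 0$
$D{\left(U,r \right)} = 1 + r$ ($D{\left(U,r \right)} = r + 1 = 1 + r$)
$\left(D{\left(g{\left(4 \right)},16 \right)} + x{\left(-3 \right)}\right)^{2} = \left(\left(1 + 16\right) + 0\right)^{2} = \left(17 + 0\right)^{2} = 17^{2} = 289$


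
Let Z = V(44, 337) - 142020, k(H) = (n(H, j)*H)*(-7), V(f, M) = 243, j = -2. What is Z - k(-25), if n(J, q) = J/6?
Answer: -846287/6 ≈ -1.4105e+5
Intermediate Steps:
n(J, q) = J/6 (n(J, q) = J*(⅙) = J/6)
k(H) = -7*H²/6 (k(H) = ((H/6)*H)*(-7) = (H²/6)*(-7) = -7*H²/6)
Z = -141777 (Z = 243 - 142020 = -141777)
Z - k(-25) = -141777 - (-7)*(-25)²/6 = -141777 - (-7)*625/6 = -141777 - 1*(-4375/6) = -141777 + 4375/6 = -846287/6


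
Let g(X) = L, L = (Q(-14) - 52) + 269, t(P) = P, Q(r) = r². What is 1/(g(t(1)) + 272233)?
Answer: 1/272646 ≈ 3.6678e-6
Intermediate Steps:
L = 413 (L = ((-14)² - 52) + 269 = (196 - 52) + 269 = 144 + 269 = 413)
g(X) = 413
1/(g(t(1)) + 272233) = 1/(413 + 272233) = 1/272646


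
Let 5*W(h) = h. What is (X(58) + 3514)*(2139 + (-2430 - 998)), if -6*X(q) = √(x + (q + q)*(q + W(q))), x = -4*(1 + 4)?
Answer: -4529546 + 1289*√50335/15 ≈ -4.5103e+6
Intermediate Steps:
W(h) = h/5
x = -20 (x = -4*5 = -20)
X(q) = -√(-20 + 12*q²/5)/6 (X(q) = -√(-20 + (q + q)*(q + q/5))/6 = -√(-20 + (2*q)*(6*q/5))/6 = -√(-20 + 12*q²/5)/6)
(X(58) + 3514)*(2139 + (-2430 - 998)) = (-√(-125 + 15*58²)/15 + 3514)*(2139 + (-2430 - 998)) = (-√(-125 + 15*3364)/15 + 3514)*(2139 - 3428) = (-√(-125 + 50460)/15 + 3514)*(-1289) = (-√50335/15 + 3514)*(-1289) = (3514 - √50335/15)*(-1289) = -4529546 + 1289*√50335/15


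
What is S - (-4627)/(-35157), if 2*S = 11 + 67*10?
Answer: 23932663/70314 ≈ 340.37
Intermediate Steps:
S = 681/2 (S = (11 + 67*10)/2 = (11 + 670)/2 = (½)*681 = 681/2 ≈ 340.50)
S - (-4627)/(-35157) = 681/2 - (-4627)/(-35157) = 681/2 - (-4627)*(-1)/35157 = 681/2 - 1*4627/35157 = 681/2 - 4627/35157 = 23932663/70314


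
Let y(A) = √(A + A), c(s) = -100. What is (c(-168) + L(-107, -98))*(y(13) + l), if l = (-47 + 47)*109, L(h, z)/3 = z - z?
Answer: -100*√26 ≈ -509.90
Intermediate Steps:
L(h, z) = 0 (L(h, z) = 3*(z - z) = 3*0 = 0)
y(A) = √2*√A (y(A) = √(2*A) = √2*√A)
l = 0 (l = 0*109 = 0)
(c(-168) + L(-107, -98))*(y(13) + l) = (-100 + 0)*(√2*√13 + 0) = -100*(√26 + 0) = -100*√26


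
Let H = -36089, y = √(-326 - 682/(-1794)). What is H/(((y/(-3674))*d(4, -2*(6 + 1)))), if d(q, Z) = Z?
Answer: 66295493*I*√261996657/2044567 ≈ 5.2484e+5*I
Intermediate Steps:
y = I*√261996657/897 (y = √(-326 - 682*(-1/1794)) = √(-326 + 341/897) = √(-292081/897) = I*√261996657/897 ≈ 18.045*I)
H/(((y/(-3674))*d(4, -2*(6 + 1)))) = -36089*(-1837*I*√261996657/(292081*(6 + 1))) = -36089*(-1837*I*√261996657/2044567) = -(-66295493)*I*√261996657/2044567 = 66295493*I*√261996657/2044567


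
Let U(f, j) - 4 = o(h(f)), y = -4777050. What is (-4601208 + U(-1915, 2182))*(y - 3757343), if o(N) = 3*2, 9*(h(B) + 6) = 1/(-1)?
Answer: 39268432002814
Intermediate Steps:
h(B) = -55/9 (h(B) = -6 + (1/9)/(-1) = -6 + (1/9)*(-1) = -6 - 1/9 = -55/9)
o(N) = 6
U(f, j) = 10 (U(f, j) = 4 + 6 = 10)
(-4601208 + U(-1915, 2182))*(y - 3757343) = (-4601208 + 10)*(-4777050 - 3757343) = -4601198*(-8534393) = 39268432002814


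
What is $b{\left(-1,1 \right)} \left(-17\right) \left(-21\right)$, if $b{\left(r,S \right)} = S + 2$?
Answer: $1071$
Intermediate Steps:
$b{\left(r,S \right)} = 2 + S$
$b{\left(-1,1 \right)} \left(-17\right) \left(-21\right) = \left(2 + 1\right) \left(-17\right) \left(-21\right) = 3 \left(-17\right) \left(-21\right) = \left(-51\right) \left(-21\right) = 1071$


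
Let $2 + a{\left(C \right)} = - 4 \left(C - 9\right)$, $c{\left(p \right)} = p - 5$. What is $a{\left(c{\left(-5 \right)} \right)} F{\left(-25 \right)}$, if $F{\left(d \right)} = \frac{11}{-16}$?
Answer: $- \frac{407}{8} \approx -50.875$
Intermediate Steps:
$F{\left(d \right)} = - \frac{11}{16}$ ($F{\left(d \right)} = 11 \left(- \frac{1}{16}\right) = - \frac{11}{16}$)
$c{\left(p \right)} = -5 + p$ ($c{\left(p \right)} = p - 5 = -5 + p$)
$a{\left(C \right)} = 34 - 4 C$ ($a{\left(C \right)} = -2 - 4 \left(C - 9\right) = -2 - 4 \left(-9 + C\right) = -2 - \left(-36 + 4 C\right) = 34 - 4 C$)
$a{\left(c{\left(-5 \right)} \right)} F{\left(-25 \right)} = \left(34 - 4 \left(-5 - 5\right)\right) \left(- \frac{11}{16}\right) = \left(34 - -40\right) \left(- \frac{11}{16}\right) = \left(34 + 40\right) \left(- \frac{11}{16}\right) = 74 \left(- \frac{11}{16}\right) = - \frac{407}{8}$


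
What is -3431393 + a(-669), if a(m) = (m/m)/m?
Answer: -2295601918/669 ≈ -3.4314e+6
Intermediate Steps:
a(m) = 1/m
-3431393 + a(-669) = -3431393 + 1/(-669) = -3431393 - 1/669 = -2295601918/669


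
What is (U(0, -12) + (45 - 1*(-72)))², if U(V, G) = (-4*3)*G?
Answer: 68121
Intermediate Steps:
U(V, G) = -12*G
(U(0, -12) + (45 - 1*(-72)))² = (-12*(-12) + (45 - 1*(-72)))² = (144 + (45 + 72))² = (144 + 117)² = 261² = 68121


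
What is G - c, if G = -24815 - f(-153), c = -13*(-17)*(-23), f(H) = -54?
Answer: -19678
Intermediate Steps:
c = -5083 (c = 221*(-23) = -5083)
G = -24761 (G = -24815 - 1*(-54) = -24815 + 54 = -24761)
G - c = -24761 - 1*(-5083) = -24761 + 5083 = -19678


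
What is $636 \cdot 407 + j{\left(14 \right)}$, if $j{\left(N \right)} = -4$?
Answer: $258848$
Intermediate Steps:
$636 \cdot 407 + j{\left(14 \right)} = 636 \cdot 407 - 4 = 258852 - 4 = 258848$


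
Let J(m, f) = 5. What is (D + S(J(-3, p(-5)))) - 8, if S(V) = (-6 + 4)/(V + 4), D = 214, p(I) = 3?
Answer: 1852/9 ≈ 205.78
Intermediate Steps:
S(V) = -2/(4 + V)
(D + S(J(-3, p(-5)))) - 8 = (214 - 2/(4 + 5)) - 8 = (214 - 2/9) - 8 = 1924/9 - 8 = 1852/9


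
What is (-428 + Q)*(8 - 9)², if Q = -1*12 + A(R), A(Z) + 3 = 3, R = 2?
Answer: -440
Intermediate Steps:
A(Z) = 0 (A(Z) = -3 + 3 = 0)
Q = -12 (Q = -1*12 + 0 = -12 + 0 = -12)
(-428 + Q)*(8 - 9)² = (-428 - 12)*(8 - 9)² = -440*(-1)² = -440*1 = -440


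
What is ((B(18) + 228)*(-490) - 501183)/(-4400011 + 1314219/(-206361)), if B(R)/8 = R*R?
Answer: 129524751621/302663994730 ≈ 0.42795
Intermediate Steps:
B(R) = 8*R² (B(R) = 8*(R*R) = 8*R²)
((B(18) + 228)*(-490) - 501183)/(-4400011 + 1314219/(-206361)) = ((8*18² + 228)*(-490) - 501183)/(-4400011 + 1314219/(-206361)) = ((8*324 + 228)*(-490) - 501183)/(-4400011 + 1314219*(-1/206361)) = ((2592 + 228)*(-490) - 501183)/(-4400011 - 438073/68787) = (2820*(-490) - 501183)/(-302663994730/68787) = (-1381800 - 501183)*(-68787/302663994730) = -1882983*(-68787/302663994730) = 129524751621/302663994730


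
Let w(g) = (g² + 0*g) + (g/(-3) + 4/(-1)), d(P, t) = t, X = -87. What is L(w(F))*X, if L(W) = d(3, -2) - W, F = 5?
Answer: 1856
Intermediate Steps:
w(g) = -4 + g² - g/3 (w(g) = (g² + 0) + (g*(-⅓) + 4*(-1)) = g² + (-g/3 - 4) = g² + (-4 - g/3) = -4 + g² - g/3)
L(W) = -2 - W
L(w(F))*X = (-2 - (-4 + 5² - ⅓*5))*(-87) = (-2 - (-4 + 25 - 5/3))*(-87) = (-2 - 1*58/3)*(-87) = (-2 - 58/3)*(-87) = -64/3*(-87) = 1856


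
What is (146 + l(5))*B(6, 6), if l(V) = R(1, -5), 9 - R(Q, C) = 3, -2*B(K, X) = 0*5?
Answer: 0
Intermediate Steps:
B(K, X) = 0 (B(K, X) = -0*5 = -½*0 = 0)
R(Q, C) = 6 (R(Q, C) = 9 - 1*3 = 9 - 3 = 6)
l(V) = 6
(146 + l(5))*B(6, 6) = (146 + 6)*0 = 152*0 = 0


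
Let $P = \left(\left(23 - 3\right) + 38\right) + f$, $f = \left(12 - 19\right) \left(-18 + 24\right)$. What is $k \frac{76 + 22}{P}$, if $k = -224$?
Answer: $-1372$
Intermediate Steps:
$f = -42$ ($f = \left(-7\right) 6 = -42$)
$P = 16$ ($P = \left(\left(23 - 3\right) + 38\right) - 42 = \left(20 + 38\right) - 42 = 58 - 42 = 16$)
$k \frac{76 + 22}{P} = - 224 \frac{76 + 22}{16} = - 224 \cdot 98 \cdot \frac{1}{16} = \left(-224\right) \frac{49}{8} = -1372$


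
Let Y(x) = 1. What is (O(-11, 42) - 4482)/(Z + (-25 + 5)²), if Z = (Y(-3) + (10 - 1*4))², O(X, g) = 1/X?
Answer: -49303/4939 ≈ -9.9824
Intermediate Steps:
Z = 49 (Z = (1 + (10 - 1*4))² = (1 + (10 - 4))² = (1 + 6)² = 7² = 49)
(O(-11, 42) - 4482)/(Z + (-25 + 5)²) = (1/(-11) - 4482)/(49 + (-25 + 5)²) = (-1/11 - 4482)/(49 + (-20)²) = -49303/(11*(49 + 400)) = -49303/11/449 = -49303/11*1/449 = -49303/4939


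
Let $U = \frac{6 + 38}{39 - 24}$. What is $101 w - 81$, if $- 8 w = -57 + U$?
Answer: $\frac{72191}{120} \approx 601.59$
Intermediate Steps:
$U = \frac{44}{15} \approx 2.9333$
$w = \frac{811}{120}$ ($w = - \frac{-57 + \frac{44}{15}}{8} = \left(- \frac{1}{8}\right) \left(- \frac{811}{15}\right) = \frac{811}{120} \approx 6.7583$)
$101 w - 81 = 101 \cdot \frac{811}{120} - 81 = \frac{81911}{120} - 81 = \frac{72191}{120}$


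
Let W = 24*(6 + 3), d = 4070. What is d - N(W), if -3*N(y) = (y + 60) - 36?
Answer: 4150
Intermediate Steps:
W = 216 (W = 24*9 = 216)
N(y) = -8 - y/3 (N(y) = -((y + 60) - 36)/3 = -((60 + y) - 36)/3 = -(24 + y)/3 = -8 - y/3)
d - N(W) = 4070 - (-8 - 1/3*216) = 4070 - (-8 - 72) = 4070 - 1*(-80) = 4070 + 80 = 4150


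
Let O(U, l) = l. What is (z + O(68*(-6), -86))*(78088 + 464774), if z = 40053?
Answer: 21696565554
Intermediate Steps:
(z + O(68*(-6), -86))*(78088 + 464774) = (40053 - 86)*(78088 + 464774) = 39967*542862 = 21696565554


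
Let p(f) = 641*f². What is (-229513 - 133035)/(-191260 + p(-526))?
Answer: -90637/44289514 ≈ -0.0020465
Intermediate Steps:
(-229513 - 133035)/(-191260 + p(-526)) = (-229513 - 133035)/(-191260 + 641*(-526)²) = -362548/(-191260 + 641*276676) = -362548/(-191260 + 177349316) = -362548/177158056 = -362548*1/177158056 = -90637/44289514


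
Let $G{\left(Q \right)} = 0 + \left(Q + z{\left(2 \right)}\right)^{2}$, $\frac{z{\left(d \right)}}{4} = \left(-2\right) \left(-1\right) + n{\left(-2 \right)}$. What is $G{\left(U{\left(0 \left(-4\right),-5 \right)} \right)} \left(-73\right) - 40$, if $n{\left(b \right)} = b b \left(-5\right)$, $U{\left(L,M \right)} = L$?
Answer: $-378472$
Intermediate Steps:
$n{\left(b \right)} = - 5 b^{2}$ ($n{\left(b \right)} = b^{2} \left(-5\right) = - 5 b^{2}$)
$z{\left(d \right)} = -72$ ($z{\left(d \right)} = 4 \left(\left(-2\right) \left(-1\right) - 5 \left(-2\right)^{2}\right) = 4 \left(2 - 20\right) = 4 \left(-18\right) = -72$)
$G{\left(Q \right)} = \left(-72 + Q\right)^{2}$ ($G{\left(Q \right)} = 0 + \left(Q - 72\right)^{2} = 0 + \left(-72 + Q\right)^{2} = \left(-72 + Q\right)^{2}$)
$G{\left(U{\left(0 \left(-4\right),-5 \right)} \right)} \left(-73\right) - 40 = \left(-72 + 0 \left(-4\right)\right)^{2} \left(-73\right) - 40 = \left(-72 + 0\right)^{2} \left(-73\right) - 40 = \left(-72\right)^{2} \left(-73\right) - 40 = 5184 \left(-73\right) - 40 = -378432 - 40 = -378472$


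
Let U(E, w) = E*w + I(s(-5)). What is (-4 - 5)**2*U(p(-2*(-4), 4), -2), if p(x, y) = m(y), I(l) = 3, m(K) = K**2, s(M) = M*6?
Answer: -2349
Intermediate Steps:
s(M) = 6*M
p(x, y) = y**2
U(E, w) = 3 + E*w (U(E, w) = E*w + 3 = 3 + E*w)
(-4 - 5)**2*U(p(-2*(-4), 4), -2) = (-4 - 5)**2*(3 + 4**2*(-2)) = (-9)**2*(3 + 16*(-2)) = 81*(3 - 32) = 81*(-29) = -2349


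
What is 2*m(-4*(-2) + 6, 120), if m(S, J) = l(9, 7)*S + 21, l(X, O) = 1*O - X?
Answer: -14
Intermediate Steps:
l(X, O) = O - X
m(S, J) = 21 - 2*S (m(S, J) = (7 - 1*9)*S + 21 = (7 - 9)*S + 21 = -2*S + 21 = 21 - 2*S)
2*m(-4*(-2) + 6, 120) = 2*(21 - 2*(-4*(-2) + 6)) = 2*(21 - 2*(8 + 6)) = 2*(21 - 2*14) = 2*(21 - 28) = 2*(-7) = -14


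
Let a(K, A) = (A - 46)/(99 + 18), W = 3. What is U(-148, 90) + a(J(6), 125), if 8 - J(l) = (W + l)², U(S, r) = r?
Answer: 10609/117 ≈ 90.675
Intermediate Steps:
J(l) = 8 - (3 + l)²
a(K, A) = -46/117 + A/117 (a(K, A) = (-46 + A)/117 = (-46 + A)*(1/117) = -46/117 + A/117)
U(-148, 90) + a(J(6), 125) = 90 + (-46/117 + (1/117)*125) = 90 + (-46/117 + 125/117) = 90 + 79/117 = 10609/117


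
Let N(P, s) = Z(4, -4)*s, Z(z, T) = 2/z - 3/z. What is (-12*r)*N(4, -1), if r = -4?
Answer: 12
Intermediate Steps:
Z(z, T) = -1/z
N(P, s) = -s/4 (N(P, s) = (-1/4)*s = (-1*¼)*s = -s/4)
(-12*r)*N(4, -1) = (-12*(-4))*(-¼*(-1)) = 48*(¼) = 12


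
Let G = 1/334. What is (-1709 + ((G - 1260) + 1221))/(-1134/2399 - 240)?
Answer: 1400610569/192682596 ≈ 7.2690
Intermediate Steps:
G = 1/334 ≈ 0.0029940
(-1709 + ((G - 1260) + 1221))/(-1134/2399 - 240) = (-1709 + ((1/334 - 1260) + 1221))/(-1134/2399 - 240) = (-1709 + (-420839/334 + 1221))/(-1134*1/2399 - 240) = (-1709 - 13025/334)/(-1134/2399 - 240) = -583831/(334*(-576894/2399)) = -583831/334*(-2399/576894) = 1400610569/192682596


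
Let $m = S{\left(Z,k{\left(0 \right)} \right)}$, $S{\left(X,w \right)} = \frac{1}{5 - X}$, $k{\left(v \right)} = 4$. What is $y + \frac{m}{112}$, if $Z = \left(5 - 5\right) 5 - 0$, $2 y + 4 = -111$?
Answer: $- \frac{32199}{560} \approx -57.498$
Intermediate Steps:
$y = - \frac{115}{2}$ ($y = -2 + \frac{1}{2} \left(-111\right) = -2 - \frac{111}{2} = - \frac{115}{2} \approx -57.5$)
$Z = 0$ ($Z = 0 \cdot 5 + 0 = 0 + 0 = 0$)
$m = \frac{1}{5}$ ($m = - \frac{1}{-5 + 0} = - \frac{1}{-5} = \left(-1\right) \left(- \frac{1}{5}\right) = \frac{1}{5} \approx 0.2$)
$y + \frac{m}{112} = - \frac{115}{2} + \frac{1}{112} \cdot \frac{1}{5} = - \frac{115}{2} + \frac{1}{560} = - \frac{32199}{560}$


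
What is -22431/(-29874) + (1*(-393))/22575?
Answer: 54959927/74933950 ≈ 0.73345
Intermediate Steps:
-22431/(-29874) + (1*(-393))/22575 = -22431*(-1/29874) - 393*1/22575 = 7477/9958 - 131/7525 = 54959927/74933950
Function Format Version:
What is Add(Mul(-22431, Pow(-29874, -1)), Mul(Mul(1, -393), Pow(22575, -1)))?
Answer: Rational(54959927, 74933950) ≈ 0.73345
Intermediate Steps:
Add(Mul(-22431, Pow(-29874, -1)), Mul(Mul(1, -393), Pow(22575, -1))) = Add(Mul(-22431, Rational(-1, 29874)), Mul(-393, Rational(1, 22575))) = Add(Rational(7477, 9958), Rational(-131, 7525)) = Rational(54959927, 74933950)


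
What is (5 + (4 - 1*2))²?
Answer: 49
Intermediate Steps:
(5 + (4 - 1*2))² = (5 + (4 - 2))² = (5 + 2)² = 7² = 49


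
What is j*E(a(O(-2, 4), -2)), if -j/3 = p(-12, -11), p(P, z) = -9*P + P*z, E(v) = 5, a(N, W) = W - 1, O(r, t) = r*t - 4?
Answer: -3600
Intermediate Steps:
O(r, t) = -4 + r*t
a(N, W) = -1 + W
j = -720 (j = -(-36)*(-9 - 11) = -(-36)*(-20) = -3*240 = -720)
j*E(a(O(-2, 4), -2)) = -720*5 = -3600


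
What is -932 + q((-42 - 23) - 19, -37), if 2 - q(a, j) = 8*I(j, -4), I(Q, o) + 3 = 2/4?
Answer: -910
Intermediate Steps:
I(Q, o) = -5/2 (I(Q, o) = -3 + 2/4 = -3 + 2*(¼) = -3 + ½ = -5/2)
q(a, j) = 22 (q(a, j) = 2 - 8*(-5)/2 = 2 - 1*(-20) = 2 + 20 = 22)
-932 + q((-42 - 23) - 19, -37) = -932 + 22 = -910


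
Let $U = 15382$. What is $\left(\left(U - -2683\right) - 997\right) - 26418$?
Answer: $-9350$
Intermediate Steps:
$\left(\left(U - -2683\right) - 997\right) - 26418 = \left(\left(15382 - -2683\right) - 997\right) - 26418 = \left(\left(15382 + 2683\right) - 997\right) - 26418 = \left(18065 - 997\right) - 26418 = 17068 - 26418 = -9350$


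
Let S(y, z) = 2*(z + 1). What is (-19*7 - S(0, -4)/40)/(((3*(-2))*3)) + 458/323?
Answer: 1023091/116280 ≈ 8.7985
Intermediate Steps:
S(y, z) = 2 + 2*z (S(y, z) = 2*(1 + z) = 2 + 2*z)
(-19*7 - S(0, -4)/40)/(((3*(-2))*3)) + 458/323 = (-19*7 - (2 + 2*(-4))/40)/(((3*(-2))*3)) + 458/323 = (-133 - (2 - 8)/40)/((-6*3)) + 458*(1/323) = (-133 - (-6)/40)/(-18) + 458/323 = (-133 - 1*(-3/20))*(-1/18) + 458/323 = (-133 + 3/20)*(-1/18) + 458/323 = -2657/20*(-1/18) + 458/323 = 2657/360 + 458/323 = 1023091/116280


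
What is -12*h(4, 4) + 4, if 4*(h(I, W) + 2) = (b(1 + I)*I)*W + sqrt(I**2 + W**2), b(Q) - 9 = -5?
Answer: -164 - 12*sqrt(2) ≈ -180.97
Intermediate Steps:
b(Q) = 4 (b(Q) = 9 - 5 = 4)
h(I, W) = -2 + sqrt(I**2 + W**2)/4 + I*W (h(I, W) = -2 + ((4*I)*W + sqrt(I**2 + W**2))/4 = -2 + (4*I*W + sqrt(I**2 + W**2))/4 = -2 + (sqrt(I**2 + W**2) + 4*I*W)/4 = -2 + (sqrt(I**2 + W**2)/4 + I*W) = -2 + sqrt(I**2 + W**2)/4 + I*W)
-12*h(4, 4) + 4 = -12*(-2 + sqrt(4**2 + 4**2)/4 + 4*4) + 4 = -12*(-2 + sqrt(16 + 16)/4 + 16) + 4 = -12*(-2 + sqrt(32)/4 + 16) + 4 = -12*(-2 + (4*sqrt(2))/4 + 16) + 4 = -12*(-2 + sqrt(2) + 16) + 4 = -12*(14 + sqrt(2)) + 4 = (-168 - 12*sqrt(2)) + 4 = -164 - 12*sqrt(2)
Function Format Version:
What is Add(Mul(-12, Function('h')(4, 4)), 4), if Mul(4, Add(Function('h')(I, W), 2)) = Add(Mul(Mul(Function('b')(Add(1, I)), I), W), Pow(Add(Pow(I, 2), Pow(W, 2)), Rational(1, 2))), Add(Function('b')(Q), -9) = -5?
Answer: Add(-164, Mul(-12, Pow(2, Rational(1, 2)))) ≈ -180.97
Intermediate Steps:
Function('b')(Q) = 4 (Function('b')(Q) = Add(9, -5) = 4)
Function('h')(I, W) = Add(-2, Mul(Rational(1, 4), Pow(Add(Pow(I, 2), Pow(W, 2)), Rational(1, 2))), Mul(I, W)) (Function('h')(I, W) = Add(-2, Mul(Rational(1, 4), Add(Mul(Mul(4, I), W), Pow(Add(Pow(I, 2), Pow(W, 2)), Rational(1, 2))))) = Add(-2, Mul(Rational(1, 4), Add(Mul(4, I, W), Pow(Add(Pow(I, 2), Pow(W, 2)), Rational(1, 2))))) = Add(-2, Mul(Rational(1, 4), Add(Pow(Add(Pow(I, 2), Pow(W, 2)), Rational(1, 2)), Mul(4, I, W)))) = Add(-2, Add(Mul(Rational(1, 4), Pow(Add(Pow(I, 2), Pow(W, 2)), Rational(1, 2))), Mul(I, W))) = Add(-2, Mul(Rational(1, 4), Pow(Add(Pow(I, 2), Pow(W, 2)), Rational(1, 2))), Mul(I, W)))
Add(Mul(-12, Function('h')(4, 4)), 4) = Add(Mul(-12, Add(-2, Mul(Rational(1, 4), Pow(Add(Pow(4, 2), Pow(4, 2)), Rational(1, 2))), Mul(4, 4))), 4) = Add(Mul(-12, Add(-2, Mul(Rational(1, 4), Pow(Add(16, 16), Rational(1, 2))), 16)), 4) = Add(Mul(-12, Add(-2, Mul(Rational(1, 4), Pow(32, Rational(1, 2))), 16)), 4) = Add(Mul(-12, Add(-2, Mul(Rational(1, 4), Mul(4, Pow(2, Rational(1, 2)))), 16)), 4) = Add(Mul(-12, Add(-2, Pow(2, Rational(1, 2)), 16)), 4) = Add(Mul(-12, Add(14, Pow(2, Rational(1, 2)))), 4) = Add(Add(-168, Mul(-12, Pow(2, Rational(1, 2)))), 4) = Add(-164, Mul(-12, Pow(2, Rational(1, 2))))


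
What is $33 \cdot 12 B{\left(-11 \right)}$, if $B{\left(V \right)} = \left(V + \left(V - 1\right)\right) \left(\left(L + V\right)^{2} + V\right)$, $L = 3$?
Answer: $-482724$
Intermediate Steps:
$B{\left(V \right)} = \left(-1 + 2 V\right) \left(V + \left(3 + V\right)^{2}\right)$ ($B{\left(V \right)} = \left(V + \left(V - 1\right)\right) \left(\left(3 + V\right)^{2} + V\right) = \left(V + \left(V - 1\right)\right) \left(V + \left(3 + V\right)^{2}\right) = \left(V + \left(-1 + V\right)\right) \left(V + \left(3 + V\right)^{2}\right) = \left(-1 + 2 V\right) \left(V + \left(3 + V\right)^{2}\right)$)
$33 \cdot 12 B{\left(-11 \right)} = 33 \cdot 12 \left(-9 + 2 \left(-11\right)^{3} + 11 \left(-11\right) + 13 \left(-11\right)^{2}\right) = 396 \left(-9 + 2 \left(-1331\right) - 121 + 13 \cdot 121\right) = 396 \left(-9 - 2662 - 121 + 1573\right) = 396 \left(-1219\right) = -482724$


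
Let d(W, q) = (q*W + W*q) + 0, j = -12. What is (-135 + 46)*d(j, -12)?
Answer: -25632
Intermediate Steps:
d(W, q) = 2*W*q (d(W, q) = (W*q + W*q) + 0 = 2*W*q + 0 = 2*W*q)
(-135 + 46)*d(j, -12) = (-135 + 46)*(2*(-12)*(-12)) = -89*288 = -25632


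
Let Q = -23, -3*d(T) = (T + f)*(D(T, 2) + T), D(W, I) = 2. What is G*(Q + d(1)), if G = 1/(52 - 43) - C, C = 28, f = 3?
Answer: 753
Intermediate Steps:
d(T) = -(2 + T)*(3 + T)/3 (d(T) = -(T + 3)*(2 + T)/3 = -(3 + T)*(2 + T)/3 = -(2 + T)*(3 + T)/3)
G = -251/9 (G = 1/(52 - 43) - 1*28 = 1/9 - 28 = ⅑ - 28 = -251/9 ≈ -27.889)
G*(Q + d(1)) = -251*(-23 + (-2 - 5/3*1 - ⅓*1²))/9 = -251*(-23 + (-2 - 5/3 - ⅓*1))/9 = -251*(-23 + (-2 - 5/3 - ⅓))/9 = -251*(-23 - 4)/9 = -251/9*(-27) = 753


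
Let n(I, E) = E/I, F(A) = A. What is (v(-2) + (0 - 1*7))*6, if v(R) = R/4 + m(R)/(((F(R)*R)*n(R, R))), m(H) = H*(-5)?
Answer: -30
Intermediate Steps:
m(H) = -5*H
v(R) = -5/R + R/4 (v(R) = R/4 + (-5*R)/(((R*R)*(R/R))) = R*(¼) + (-5*R)/((R²*1)) = R/4 + (-5*R)/(R²) = R/4 + (-5*R)/R² = R/4 - 5/R = -5/R + R/4)
(v(-2) + (0 - 1*7))*6 = ((-5/(-2) + (¼)*(-2)) + (0 - 1*7))*6 = ((-5*(-½) - ½) + (0 - 7))*6 = ((5/2 - ½) - 7)*6 = (2 - 7)*6 = -5*6 = -30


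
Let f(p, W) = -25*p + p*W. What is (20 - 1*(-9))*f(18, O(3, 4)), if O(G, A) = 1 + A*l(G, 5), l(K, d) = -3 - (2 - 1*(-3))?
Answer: -29232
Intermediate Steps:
l(K, d) = -8 (l(K, d) = -3 - (2 + 3) = -3 - 1*5 = -3 - 5 = -8)
O(G, A) = 1 - 8*A (O(G, A) = 1 + A*(-8) = 1 - 8*A)
f(p, W) = -25*p + W*p
(20 - 1*(-9))*f(18, O(3, 4)) = (20 - 1*(-9))*(18*(-25 + (1 - 8*4))) = (20 + 9)*(18*(-25 + (1 - 32))) = 29*(18*(-25 - 31)) = 29*(18*(-56)) = 29*(-1008) = -29232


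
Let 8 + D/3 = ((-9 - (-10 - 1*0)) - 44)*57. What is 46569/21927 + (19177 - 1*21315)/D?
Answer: 130139813/53918493 ≈ 2.4136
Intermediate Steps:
D = -7377 (D = -24 + 3*(((-9 - (-10 - 1*0)) - 44)*57) = -24 + 3*(((-9 - (-10 + 0)) - 44)*57) = -24 + 3*(((-9 - 1*(-10)) - 44)*57) = -24 + 3*(((-9 + 10) - 44)*57) = -24 + 3*((1 - 44)*57) = -24 + 3*(-43*57) = -24 + 3*(-2451) = -24 - 7353 = -7377)
46569/21927 + (19177 - 1*21315)/D = 46569/21927 + (19177 - 1*21315)/(-7377) = 46569*(1/21927) + (19177 - 21315)*(-1/7377) = 15523/7309 - 2138*(-1/7377) = 15523/7309 + 2138/7377 = 130139813/53918493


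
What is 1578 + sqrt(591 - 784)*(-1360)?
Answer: 1578 - 1360*I*sqrt(193) ≈ 1578.0 - 18894.0*I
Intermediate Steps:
1578 + sqrt(591 - 784)*(-1360) = 1578 + sqrt(-193)*(-1360) = 1578 + (I*sqrt(193))*(-1360) = 1578 - 1360*I*sqrt(193)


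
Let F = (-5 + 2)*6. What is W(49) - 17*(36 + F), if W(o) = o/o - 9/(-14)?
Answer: -4261/14 ≈ -304.36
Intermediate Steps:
W(o) = 23/14 (W(o) = 1 - 9*(-1/14) = 1 + 9/14 = 23/14)
F = -18 (F = -3*6 = -18)
W(49) - 17*(36 + F) = 23/14 - 17*(36 - 18) = 23/14 - 17*18 = 23/14 - 306 = -4261/14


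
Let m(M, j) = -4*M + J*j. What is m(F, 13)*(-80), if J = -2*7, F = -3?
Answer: 13600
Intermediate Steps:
J = -14
m(M, j) = -14*j - 4*M (m(M, j) = -4*M - 14*j = -14*j - 4*M)
m(F, 13)*(-80) = (-14*13 - 4*(-3))*(-80) = (-182 + 12)*(-80) = -170*(-80) = 13600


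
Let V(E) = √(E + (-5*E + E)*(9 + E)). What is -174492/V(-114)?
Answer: 29082*I*√47994/7999 ≈ 796.49*I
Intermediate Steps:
V(E) = √(E - 4*E*(9 + E)) (V(E) = √(E + (-4*E)*(9 + E)) = √(E - 4*E*(9 + E)))
-174492/V(-114) = -174492*(-I*√47994/47994) = -(-29082)*I*√47994/7999 = 29082*I*√47994/7999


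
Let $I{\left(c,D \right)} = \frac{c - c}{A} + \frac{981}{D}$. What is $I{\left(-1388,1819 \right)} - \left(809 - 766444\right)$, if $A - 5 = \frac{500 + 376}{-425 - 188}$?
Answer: $\frac{1392691046}{1819} \approx 7.6564 \cdot 10^{5}$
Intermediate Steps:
$A = \frac{2189}{613}$ ($A = 5 + \frac{500 + 376}{-425 - 188} = 5 + \frac{876}{-613} = 5 + 876 \left(- \frac{1}{613}\right) = 5 - \frac{876}{613} = \frac{2189}{613} \approx 3.571$)
$I{\left(c,D \right)} = \frac{981}{D}$ ($I{\left(c,D \right)} = \frac{c - c}{\frac{2189}{613}} + \frac{981}{D} = 0 \cdot \frac{613}{2189} + \frac{981}{D} = 0 + \frac{981}{D} = \frac{981}{D}$)
$I{\left(-1388,1819 \right)} - \left(809 - 766444\right) = \frac{981}{1819} - \left(809 - 766444\right) = 981 \cdot \frac{1}{1819} - \left(809 - 766444\right) = \frac{981}{1819} - -765635 = \frac{981}{1819} + 765635 = \frac{1392691046}{1819}$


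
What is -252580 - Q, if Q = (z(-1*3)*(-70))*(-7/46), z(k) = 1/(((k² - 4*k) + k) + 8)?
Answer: -151043085/598 ≈ -2.5258e+5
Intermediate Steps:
z(k) = 1/(8 + k² - 3*k) (z(k) = 1/((k² - 3*k) + 8) = 1/(8 + k² - 3*k))
Q = 245/598 (Q = (-70/(8 + (-1*3)² - (-3)*3))*(-7/46) = (-70/(8 + (-3)² - 3*(-3)))*(-7*1/46) = (-70/(8 + 9 + 9))*(-7/46) = (-70/26)*(-7/46) = ((1/26)*(-70))*(-7/46) = -35/13*(-7/46) = 245/598 ≈ 0.40970)
-252580 - Q = -252580 - 1*245/598 = -252580 - 245/598 = -151043085/598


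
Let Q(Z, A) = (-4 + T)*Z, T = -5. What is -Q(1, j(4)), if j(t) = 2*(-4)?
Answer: 9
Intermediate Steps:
j(t) = -8
Q(Z, A) = -9*Z (Q(Z, A) = (-4 - 5)*Z = -9*Z)
-Q(1, j(4)) = -(-9) = -1*(-9) = 9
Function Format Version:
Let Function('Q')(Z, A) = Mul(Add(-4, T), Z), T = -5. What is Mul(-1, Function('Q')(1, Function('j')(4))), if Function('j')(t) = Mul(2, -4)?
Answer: 9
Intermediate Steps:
Function('j')(t) = -8
Function('Q')(Z, A) = Mul(-9, Z) (Function('Q')(Z, A) = Mul(Add(-4, -5), Z) = Mul(-9, Z))
Mul(-1, Function('Q')(1, Function('j')(4))) = Mul(-1, Mul(-9, 1)) = Mul(-1, -9) = 9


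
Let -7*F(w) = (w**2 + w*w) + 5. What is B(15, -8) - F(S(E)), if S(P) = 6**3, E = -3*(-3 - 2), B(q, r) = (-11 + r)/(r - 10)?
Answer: 239977/18 ≈ 13332.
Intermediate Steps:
B(q, r) = (-11 + r)/(-10 + r)
E = 15 (E = -3*(-5) = 15)
S(P) = 216
F(w) = -5/7 - 2*w**2/7 (F(w) = -((w**2 + w*w) + 5)/7 = -((w**2 + w**2) + 5)/7 = -(2*w**2 + 5)/7 = -(5 + 2*w**2)/7 = -5/7 - 2*w**2/7)
B(15, -8) - F(S(E)) = (-11 - 8)/(-10 - 8) - (-5/7 - 2/7*216**2) = -19/(-18) - (-5/7 - 2/7*46656) = -1/18*(-19) - (-5/7 - 93312/7) = 19/18 - 1*(-13331) = 19/18 + 13331 = 239977/18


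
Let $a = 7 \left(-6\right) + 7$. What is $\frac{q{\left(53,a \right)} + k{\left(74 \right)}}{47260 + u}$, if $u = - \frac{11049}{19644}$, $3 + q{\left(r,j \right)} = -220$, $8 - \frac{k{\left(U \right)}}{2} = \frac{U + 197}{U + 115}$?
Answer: $- \frac{259726420}{58486956633} \approx -0.0044408$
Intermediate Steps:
$k{\left(U \right)} = 16 - \frac{2 \left(197 + U\right)}{115 + U}$ ($k{\left(U \right)} = 16 - 2 \frac{U + 197}{U + 115} = 16 - 2 \frac{197 + U}{115 + U} = 16 - \frac{2 \left(197 + U\right)}{115 + U}$)
$a = -35$ ($a = -42 + 7 = -35$)
$q{\left(r,j \right)} = -223$ ($q{\left(r,j \right)} = -3 - 220 = -223$)
$u = - \frac{3683}{6548}$ ($u = \left(-11049\right) \frac{1}{19644} = - \frac{3683}{6548} \approx -0.56246$)
$\frac{q{\left(53,a \right)} + k{\left(74 \right)}}{47260 + u} = \frac{-223 + \frac{2 \left(723 + 7 \cdot 74\right)}{115 + 74}}{47260 - \frac{3683}{6548}} = \frac{-223 + \frac{2 \left(723 + 518\right)}{189}}{\frac{309454797}{6548}} = \left(-223 + 2 \cdot \frac{1}{189} \cdot 1241\right) \frac{6548}{309454797} = \left(-223 + \frac{2482}{189}\right) \frac{6548}{309454797} = \left(- \frac{39665}{189}\right) \frac{6548}{309454797} = - \frac{259726420}{58486956633}$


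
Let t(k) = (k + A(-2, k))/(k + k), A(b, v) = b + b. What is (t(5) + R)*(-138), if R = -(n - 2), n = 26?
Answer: 16491/5 ≈ 3298.2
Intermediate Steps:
A(b, v) = 2*b
R = -24 (R = -(26 - 2) = -1*24 = -24)
t(k) = (-4 + k)/(2*k) (t(k) = (k + 2*(-2))/(k + k) = (k - 4)/((2*k)) = (-4 + k)*(1/(2*k)) = (-4 + k)/(2*k))
(t(5) + R)*(-138) = ((½)*(-4 + 5)/5 - 24)*(-138) = ((½)*(⅕)*1 - 24)*(-138) = (⅒ - 24)*(-138) = -239/10*(-138) = 16491/5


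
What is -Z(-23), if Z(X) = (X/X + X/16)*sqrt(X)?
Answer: 7*I*sqrt(23)/16 ≈ 2.0982*I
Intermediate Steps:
Z(X) = sqrt(X)*(1 + X/16) (Z(X) = (1 + X*(1/16))*sqrt(X) = (1 + X/16)*sqrt(X) = sqrt(X)*(1 + X/16))
-Z(-23) = -sqrt(-23)*(16 - 23)/16 = -I*sqrt(23)*(-7)/16 = -(-7)*I*sqrt(23)/16 = 7*I*sqrt(23)/16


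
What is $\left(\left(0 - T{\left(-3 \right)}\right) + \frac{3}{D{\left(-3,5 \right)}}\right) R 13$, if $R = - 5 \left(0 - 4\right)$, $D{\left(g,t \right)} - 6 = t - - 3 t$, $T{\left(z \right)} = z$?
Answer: $810$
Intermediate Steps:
$D{\left(g,t \right)} = 6 + 4 t$ ($D{\left(g,t \right)} = 6 + \left(t - - 3 t\right) = 6 + \left(t + 3 t\right) = 6 + 4 t$)
$R = 20$ ($R = \left(-5\right) \left(-4\right) = 20$)
$\left(\left(0 - T{\left(-3 \right)}\right) + \frac{3}{D{\left(-3,5 \right)}}\right) R 13 = \left(\left(0 - -3\right) + \frac{3}{6 + 4 \cdot 5}\right) 20 \cdot 13 = \left(\left(0 + 3\right) + \frac{3}{6 + 20}\right) 20 \cdot 13 = \left(3 + \frac{3}{26}\right) 20 \cdot 13 = \frac{81}{26} \cdot 20 \cdot 13 = \frac{810}{13} \cdot 13 = 810$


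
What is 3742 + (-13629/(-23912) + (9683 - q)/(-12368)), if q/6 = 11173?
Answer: 19789511559/5281136 ≈ 3747.2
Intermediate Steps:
q = 67038 (q = 6*11173 = 67038)
3742 + (-13629/(-23912) + (9683 - q)/(-12368)) = 3742 + (-13629/(-23912) + (9683 - 1*67038)/(-12368)) = 3742 + (-13629*(-1/23912) + (9683 - 67038)*(-1/12368)) = 3742 + (1947/3416 - 57355*(-1/12368)) = 3742 + (1947/3416 + 57355/12368) = 3742 + 27500647/5281136 = 19789511559/5281136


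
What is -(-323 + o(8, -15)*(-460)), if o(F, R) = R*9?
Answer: -61777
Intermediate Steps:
o(F, R) = 9*R
-(-323 + o(8, -15)*(-460)) = -(-323 + (9*(-15))*(-460)) = -(-323 - 135*(-460)) = -(-323 + 62100) = -1*61777 = -61777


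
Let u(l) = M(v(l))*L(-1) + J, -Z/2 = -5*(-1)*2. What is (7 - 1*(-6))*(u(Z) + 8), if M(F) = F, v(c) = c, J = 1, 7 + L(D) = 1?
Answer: 1677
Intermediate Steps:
L(D) = -6 (L(D) = -7 + 1 = -6)
Z = -20 (Z = -2*(-5*(-1))*2 = -10*2 = -2*10 = -20)
u(l) = 1 - 6*l (u(l) = l*(-6) + 1 = -6*l + 1 = 1 - 6*l)
(7 - 1*(-6))*(u(Z) + 8) = (7 - 1*(-6))*((1 - 6*(-20)) + 8) = (7 + 6)*((1 + 120) + 8) = 13*(121 + 8) = 13*129 = 1677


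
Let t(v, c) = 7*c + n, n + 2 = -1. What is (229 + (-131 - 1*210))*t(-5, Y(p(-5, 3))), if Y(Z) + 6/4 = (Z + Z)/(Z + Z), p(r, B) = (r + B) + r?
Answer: 728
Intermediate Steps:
n = -3 (n = -2 - 1 = -3)
p(r, B) = B + 2*r (p(r, B) = (B + r) + r = B + 2*r)
Y(Z) = -1/2 (Y(Z) = -3/2 + (Z + Z)/(Z + Z) = -3/2 + (2*Z)/((2*Z)) = -3/2 + (2*Z)*(1/(2*Z)) = -3/2 + 1 = -1/2)
t(v, c) = -3 + 7*c (t(v, c) = 7*c - 3 = -3 + 7*c)
(229 + (-131 - 1*210))*t(-5, Y(p(-5, 3))) = (229 + (-131 - 1*210))*(-3 + 7*(-1/2)) = (229 + (-131 - 210))*(-3 - 7/2) = (229 - 341)*(-13/2) = -112*(-13/2) = 728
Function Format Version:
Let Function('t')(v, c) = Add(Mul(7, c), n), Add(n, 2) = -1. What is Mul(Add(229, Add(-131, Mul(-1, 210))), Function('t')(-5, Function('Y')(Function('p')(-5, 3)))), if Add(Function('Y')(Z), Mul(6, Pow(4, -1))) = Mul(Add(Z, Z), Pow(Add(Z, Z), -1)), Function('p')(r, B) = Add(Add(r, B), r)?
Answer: 728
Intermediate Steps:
n = -3 (n = Add(-2, -1) = -3)
Function('p')(r, B) = Add(B, Mul(2, r)) (Function('p')(r, B) = Add(Add(B, r), r) = Add(B, Mul(2, r)))
Function('Y')(Z) = Rational(-1, 2) (Function('Y')(Z) = Add(Rational(-3, 2), Mul(Add(Z, Z), Pow(Add(Z, Z), -1))) = Add(Rational(-3, 2), Mul(Mul(2, Z), Pow(Mul(2, Z), -1))) = Add(Rational(-3, 2), Mul(Mul(2, Z), Mul(Rational(1, 2), Pow(Z, -1)))) = Add(Rational(-3, 2), 1) = Rational(-1, 2))
Function('t')(v, c) = Add(-3, Mul(7, c)) (Function('t')(v, c) = Add(Mul(7, c), -3) = Add(-3, Mul(7, c)))
Mul(Add(229, Add(-131, Mul(-1, 210))), Function('t')(-5, Function('Y')(Function('p')(-5, 3)))) = Mul(Add(229, Add(-131, Mul(-1, 210))), Add(-3, Mul(7, Rational(-1, 2)))) = Mul(Add(229, Add(-131, -210)), Add(-3, Rational(-7, 2))) = Mul(Add(229, -341), Rational(-13, 2)) = Mul(-112, Rational(-13, 2)) = 728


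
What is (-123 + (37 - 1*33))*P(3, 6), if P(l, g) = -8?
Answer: 952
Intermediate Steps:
(-123 + (37 - 1*33))*P(3, 6) = (-123 + (37 - 1*33))*(-8) = (-123 + (37 - 33))*(-8) = (-123 + 4)*(-8) = -119*(-8) = 952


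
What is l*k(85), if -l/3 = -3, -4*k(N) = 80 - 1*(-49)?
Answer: -1161/4 ≈ -290.25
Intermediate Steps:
k(N) = -129/4 (k(N) = -(80 - 1*(-49))/4 = -(80 + 49)/4 = -1/4*129 = -129/4)
l = 9 (l = -3*(-3) = 9)
l*k(85) = 9*(-129/4) = -1161/4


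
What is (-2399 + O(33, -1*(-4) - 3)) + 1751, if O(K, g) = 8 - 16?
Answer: -656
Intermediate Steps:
O(K, g) = -8
(-2399 + O(33, -1*(-4) - 3)) + 1751 = (-2399 - 8) + 1751 = -2407 + 1751 = -656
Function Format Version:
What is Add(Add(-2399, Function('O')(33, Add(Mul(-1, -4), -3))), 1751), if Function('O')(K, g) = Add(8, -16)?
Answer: -656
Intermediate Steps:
Function('O')(K, g) = -8
Add(Add(-2399, Function('O')(33, Add(Mul(-1, -4), -3))), 1751) = Add(Add(-2399, -8), 1751) = Add(-2407, 1751) = -656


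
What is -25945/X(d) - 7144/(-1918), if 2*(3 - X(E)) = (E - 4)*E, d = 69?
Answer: 65761498/4295361 ≈ 15.310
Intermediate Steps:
X(E) = 3 - E*(-4 + E)/2 (X(E) = 3 - (E - 4)*E/2 = 3 - (-4 + E)*E/2 = 3 - E*(-4 + E)/2)
-25945/X(d) - 7144/(-1918) = -25945/(3 + 2*69 - 1/2*69**2) - 7144/(-1918) = -25945/(3 + 138 - 1/2*4761) - 7144*(-1/1918) = -25945/(3 + 138 - 4761/2) + 3572/959 = -25945/(-4479/2) + 3572/959 = -25945*(-2/4479) + 3572/959 = 51890/4479 + 3572/959 = 65761498/4295361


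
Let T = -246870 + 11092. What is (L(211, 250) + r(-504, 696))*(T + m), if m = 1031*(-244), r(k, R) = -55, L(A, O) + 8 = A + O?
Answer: -193962116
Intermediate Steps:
L(A, O) = -8 + A + O (L(A, O) = -8 + (A + O) = -8 + A + O)
m = -251564
T = -235778
(L(211, 250) + r(-504, 696))*(T + m) = ((-8 + 211 + 250) - 55)*(-235778 - 251564) = (453 - 55)*(-487342) = 398*(-487342) = -193962116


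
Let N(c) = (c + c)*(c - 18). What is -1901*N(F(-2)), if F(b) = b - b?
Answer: 0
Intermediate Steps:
F(b) = 0
N(c) = 2*c*(-18 + c) (N(c) = (2*c)*(-18 + c) = 2*c*(-18 + c))
-1901*N(F(-2)) = -3802*0*(-18 + 0) = -3802*0*(-18) = -1901*0 = 0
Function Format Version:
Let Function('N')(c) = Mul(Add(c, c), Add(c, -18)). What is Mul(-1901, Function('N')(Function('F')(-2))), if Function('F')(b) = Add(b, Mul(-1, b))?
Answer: 0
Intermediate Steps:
Function('F')(b) = 0
Function('N')(c) = Mul(2, c, Add(-18, c)) (Function('N')(c) = Mul(Mul(2, c), Add(-18, c)) = Mul(2, c, Add(-18, c)))
Mul(-1901, Function('N')(Function('F')(-2))) = Mul(-1901, Mul(2, 0, Add(-18, 0))) = Mul(-1901, Mul(2, 0, -18)) = Mul(-1901, 0) = 0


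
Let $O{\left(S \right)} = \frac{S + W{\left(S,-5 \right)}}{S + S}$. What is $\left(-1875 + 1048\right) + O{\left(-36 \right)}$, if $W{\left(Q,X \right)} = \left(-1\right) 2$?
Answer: $- \frac{29753}{36} \approx -826.47$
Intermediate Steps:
$W{\left(Q,X \right)} = -2$
$O{\left(S \right)} = \frac{-2 + S}{2 S}$ ($O{\left(S \right)} = \frac{S - 2}{S + S} = \frac{-2 + S}{2 S}$)
$\left(-1875 + 1048\right) + O{\left(-36 \right)} = \left(-1875 + 1048\right) + \frac{-2 - 36}{2 \left(-36\right)} = -827 + \frac{1}{2} \left(- \frac{1}{36}\right) \left(-38\right) = -827 + \frac{19}{36} = - \frac{29753}{36}$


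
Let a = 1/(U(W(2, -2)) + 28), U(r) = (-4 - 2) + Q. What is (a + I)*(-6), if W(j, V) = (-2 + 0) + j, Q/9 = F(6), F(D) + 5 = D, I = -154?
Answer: 28638/31 ≈ 923.81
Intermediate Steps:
F(D) = -5 + D
Q = 9 (Q = 9*(-5 + 6) = 9*1 = 9)
W(j, V) = -2 + j
U(r) = 3 (U(r) = (-4 - 2) + 9 = -6 + 9 = 3)
a = 1/31 (a = 1/(3 + 28) = 1/31 ≈ 0.032258)
(a + I)*(-6) = (1/31 - 154)*(-6) = -4773/31*(-6) = 28638/31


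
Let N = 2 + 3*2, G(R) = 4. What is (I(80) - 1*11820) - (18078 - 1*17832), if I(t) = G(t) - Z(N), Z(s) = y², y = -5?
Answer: -12087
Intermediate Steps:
N = 8 (N = 2 + 6 = 8)
Z(s) = 25 (Z(s) = (-5)² = 25)
I(t) = -21 (I(t) = 4 - 1*25 = 4 - 25 = -21)
(I(80) - 1*11820) - (18078 - 1*17832) = (-21 - 1*11820) - (18078 - 1*17832) = (-21 - 11820) - (18078 - 17832) = -11841 - 1*246 = -11841 - 246 = -12087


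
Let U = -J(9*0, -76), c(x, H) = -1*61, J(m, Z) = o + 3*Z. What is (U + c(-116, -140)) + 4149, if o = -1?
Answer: 4317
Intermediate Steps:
J(m, Z) = -1 + 3*Z
c(x, H) = -61
U = 229 (U = -(-1 + 3*(-76)) = -(-1 - 228) = -1*(-229) = 229)
(U + c(-116, -140)) + 4149 = (229 - 61) + 4149 = 168 + 4149 = 4317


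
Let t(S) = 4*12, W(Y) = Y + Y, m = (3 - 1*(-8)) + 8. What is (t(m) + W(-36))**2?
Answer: 576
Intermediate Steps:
m = 19 (m = (3 + 8) + 8 = 11 + 8 = 19)
W(Y) = 2*Y
t(S) = 48
(t(m) + W(-36))**2 = (48 + 2*(-36))**2 = (48 - 72)**2 = (-24)**2 = 576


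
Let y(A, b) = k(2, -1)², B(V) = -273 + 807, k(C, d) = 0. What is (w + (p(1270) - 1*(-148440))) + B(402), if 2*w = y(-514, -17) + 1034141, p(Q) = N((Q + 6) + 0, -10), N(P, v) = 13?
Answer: 1332115/2 ≈ 6.6606e+5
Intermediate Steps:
p(Q) = 13
B(V) = 534
y(A, b) = 0 (y(A, b) = 0² = 0)
w = 1034141/2 (w = (0 + 1034141)/2 = (½)*1034141 = 1034141/2 ≈ 5.1707e+5)
(w + (p(1270) - 1*(-148440))) + B(402) = (1034141/2 + (13 - 1*(-148440))) + 534 = (1034141/2 + (13 + 148440)) + 534 = (1034141/2 + 148453) + 534 = 1331047/2 + 534 = 1332115/2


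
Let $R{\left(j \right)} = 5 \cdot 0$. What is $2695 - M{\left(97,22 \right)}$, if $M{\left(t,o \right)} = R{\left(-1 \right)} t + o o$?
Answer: $2211$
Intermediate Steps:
$R{\left(j \right)} = 0$
$M{\left(t,o \right)} = o^{2}$ ($M{\left(t,o \right)} = 0 t + o o = 0 + o^{2} = o^{2}$)
$2695 - M{\left(97,22 \right)} = 2695 - 22^{2} = 2695 - 484 = 2211$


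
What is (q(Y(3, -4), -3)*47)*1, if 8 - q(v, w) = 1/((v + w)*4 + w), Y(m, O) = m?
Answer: 1175/3 ≈ 391.67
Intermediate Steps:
q(v, w) = 8 - 1/(4*v + 5*w) (q(v, w) = 8 - 1/((v + w)*4 + w) = 8 - 1/((4*v + 4*w) + w) = 8 - 1/(4*v + 5*w))
(q(Y(3, -4), -3)*47)*1 = (((-1 + 32*3 + 40*(-3))/(4*3 + 5*(-3)))*47)*1 = (((-1 + 96 - 120)/(12 - 15))*47)*1 = ((-25/(-3))*47)*1 = (-1/3*(-25)*47)*1 = ((25/3)*47)*1 = (1175/3)*1 = 1175/3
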